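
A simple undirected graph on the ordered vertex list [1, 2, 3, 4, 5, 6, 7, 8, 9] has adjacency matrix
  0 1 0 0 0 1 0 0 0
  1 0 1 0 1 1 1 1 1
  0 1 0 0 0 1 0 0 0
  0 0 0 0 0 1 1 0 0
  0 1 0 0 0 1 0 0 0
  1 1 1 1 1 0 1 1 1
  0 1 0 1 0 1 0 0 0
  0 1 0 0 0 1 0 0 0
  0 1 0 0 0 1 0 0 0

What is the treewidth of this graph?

2

A width-2 tree decomposition is:
Bags: B1 = {2, 6, 9}  B2 = {2, 6, 7}  B3 = {2, 5, 6}  B4 = {2, 6, 8}  B5 = {2, 3, 6}  B6 = {1, 2, 6}  B7 = {4, 6, 7}
Tree: B1–B2, B2–B3, B3–B4, B1–B5, B2–B6, B2–B7
Each bag holds 3 vertices, so the decomposition has width 2, which upper-bounds the treewidth. On the other hand G contains the 3-clique {1, 2, 6}. A clique must lie in a single bag of any decomposition, so no decomposition can have width below 2. Therefore the treewidth is 2.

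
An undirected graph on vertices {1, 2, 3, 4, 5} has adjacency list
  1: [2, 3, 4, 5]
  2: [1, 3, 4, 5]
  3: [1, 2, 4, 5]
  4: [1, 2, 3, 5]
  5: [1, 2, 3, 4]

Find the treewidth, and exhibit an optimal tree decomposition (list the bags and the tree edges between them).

A single bag containing all 5 vertices is trivially a valid decomposition of width 4. For the lower bound, the 5 vertices {1, 2, 3, 4, 5} are pairwise adjacent, and any tree decomposition puts a clique entirely inside one bag — forcing width ≥ 4. The upper and lower bounds meet at 4, so that is the treewidth.

Treewidth 4.
One such decomposition:
Bags: B1 = {1, 2, 3, 4, 5}
Tree: (single bag)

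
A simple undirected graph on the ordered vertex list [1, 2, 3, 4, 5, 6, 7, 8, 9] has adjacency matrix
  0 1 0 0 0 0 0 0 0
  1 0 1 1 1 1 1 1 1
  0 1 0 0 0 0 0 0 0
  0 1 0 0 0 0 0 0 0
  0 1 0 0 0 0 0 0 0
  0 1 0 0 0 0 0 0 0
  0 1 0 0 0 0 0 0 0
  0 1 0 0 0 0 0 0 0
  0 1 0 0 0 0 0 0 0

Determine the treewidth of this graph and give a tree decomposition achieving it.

Treewidth 1.
One optimal decomposition is:
Bags: B1 = {2, 3}  B2 = {2, 4}  B3 = {2, 5}  B4 = {2, 6}  B5 = {2, 7}  B6 = {1, 2}  B7 = {2, 9}  B8 = {2, 8}
Tree: B1–B2, B2–B3, B1–B4, B1–B5, B2–B6, B4–B7, B2–B8

The largest bag has 2 vertices, giving width 1; this decomposition certifies tw(G) ≤ 1. Since G has at least one edge (e.g. 3–2), it is not an edgeless graph, so tw(G) ≥ 1. The upper and lower bounds meet at 1, so that is the treewidth.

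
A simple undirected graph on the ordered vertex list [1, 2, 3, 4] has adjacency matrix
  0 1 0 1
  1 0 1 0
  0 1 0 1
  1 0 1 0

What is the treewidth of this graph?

2

A width-2 tree decomposition is:
Bags: B1 = {1, 3, 4}  B2 = {1, 2, 3}
Tree: B1–B2
Each bag holds 3 vertices, so the decomposition has width 2, which upper-bounds the treewidth. Since 1–4–3–2–1 is a cycle in G, G is not acyclic. Forests are exactly the graphs of treewidth ≤ 1, so tw(G) ≥ 2. The upper and lower bounds meet at 2, so that is the treewidth.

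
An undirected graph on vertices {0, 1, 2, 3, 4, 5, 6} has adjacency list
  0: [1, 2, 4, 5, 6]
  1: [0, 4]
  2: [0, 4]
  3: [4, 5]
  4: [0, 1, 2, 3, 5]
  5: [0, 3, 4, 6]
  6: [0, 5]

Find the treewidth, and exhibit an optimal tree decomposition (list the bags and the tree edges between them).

Treewidth 2.
One optimal decomposition is:
Bags: B1 = {0, 4, 5}  B2 = {0, 1, 4}  B3 = {0, 2, 4}  B4 = {0, 5, 6}  B5 = {3, 4, 5}
Tree: B1–B2, B2–B3, B1–B4, B1–B5

Every bag has size at most 3, so the width is 3 − 1 = 2 and tw(G) ≤ 2. On the other hand G contains the 3-clique {0, 1, 4}. A clique must lie in a single bag of any decomposition, so no decomposition can have width below 2. Therefore the treewidth is 2.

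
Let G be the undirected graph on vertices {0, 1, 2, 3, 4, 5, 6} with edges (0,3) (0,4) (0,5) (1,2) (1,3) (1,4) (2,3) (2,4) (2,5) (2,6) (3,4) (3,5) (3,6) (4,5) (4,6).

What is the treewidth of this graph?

3

A width-3 tree decomposition is:
Bags: B1 = {1, 2, 3, 4}  B2 = {2, 3, 4, 5}  B3 = {2, 3, 4, 6}  B4 = {0, 3, 4, 5}
Tree: B1–B2, B2–B3, B2–B4
The largest bag has 4 vertices, giving width 3; this decomposition certifies tw(G) ≤ 3. For the lower bound, the 4 vertices {0, 3, 4, 5} are pairwise adjacent, and any tree decomposition puts a clique entirely inside one bag — forcing width ≥ 3. Therefore the treewidth is 3.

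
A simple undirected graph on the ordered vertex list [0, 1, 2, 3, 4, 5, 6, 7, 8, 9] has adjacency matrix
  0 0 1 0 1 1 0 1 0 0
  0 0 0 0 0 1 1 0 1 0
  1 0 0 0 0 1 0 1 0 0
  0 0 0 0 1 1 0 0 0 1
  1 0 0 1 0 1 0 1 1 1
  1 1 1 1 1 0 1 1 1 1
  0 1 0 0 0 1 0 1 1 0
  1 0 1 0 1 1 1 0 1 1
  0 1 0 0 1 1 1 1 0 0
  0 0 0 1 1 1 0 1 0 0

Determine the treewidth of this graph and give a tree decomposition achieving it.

Treewidth 3.
Bags: B1 = {4, 5, 7, 9}  B2 = {4, 5, 7, 8}  B3 = {5, 6, 7, 8}  B4 = {0, 4, 5, 7}  B5 = {3, 4, 5, 9}  B6 = {1, 5, 6, 8}  B7 = {0, 2, 5, 7}
Tree: B1–B2, B2–B3, B2–B4, B1–B5, B3–B6, B4–B7

Each bag holds 4 vertices, so the decomposition has width 3, which upper-bounds the treewidth. Conversely, {1, 5, 6, 8} is a clique of size 4, and the vertices of any clique must share a bag in every tree decomposition; so some bag has ≥ 4 vertices and tw(G) ≥ 3. The upper and lower bounds meet at 3, so that is the treewidth.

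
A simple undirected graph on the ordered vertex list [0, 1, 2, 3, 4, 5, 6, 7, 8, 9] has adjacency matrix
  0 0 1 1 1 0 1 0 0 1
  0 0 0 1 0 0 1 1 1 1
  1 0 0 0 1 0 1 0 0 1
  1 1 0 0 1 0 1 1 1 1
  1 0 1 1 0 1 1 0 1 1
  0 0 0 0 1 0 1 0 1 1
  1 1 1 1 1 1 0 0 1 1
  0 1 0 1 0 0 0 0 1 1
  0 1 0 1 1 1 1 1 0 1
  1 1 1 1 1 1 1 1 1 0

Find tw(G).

A width-4 tree decomposition is:
Bags: B1 = {0, 3, 4, 6, 9}  B2 = {3, 4, 6, 8, 9}  B3 = {1, 3, 6, 8, 9}  B4 = {0, 2, 4, 6, 9}  B5 = {4, 5, 6, 8, 9}  B6 = {1, 3, 7, 8, 9}
Tree: B1–B2, B2–B3, B1–B4, B2–B5, B3–B6
The largest bag has 5 vertices, giving width 4; this decomposition certifies tw(G) ≤ 4. On the other hand G contains the 5-clique {1, 3, 6, 8, 9}. A clique must lie in a single bag of any decomposition, so no decomposition can have width below 4. Combining the bounds, tw(G) = 4.

4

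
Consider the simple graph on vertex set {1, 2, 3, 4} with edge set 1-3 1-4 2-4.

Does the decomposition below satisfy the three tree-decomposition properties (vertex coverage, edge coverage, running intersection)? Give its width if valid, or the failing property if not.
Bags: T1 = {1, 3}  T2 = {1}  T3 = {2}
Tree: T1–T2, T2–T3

No — vertex 4 appears in no bag.

A tree decomposition must satisfy three properties: every vertex lies in some bag; for every edge, both endpoints lie together in some bag; and for every vertex, the bags containing it form a connected subtree. Here vertex 4 appears in no bag, so the decomposition is invalid.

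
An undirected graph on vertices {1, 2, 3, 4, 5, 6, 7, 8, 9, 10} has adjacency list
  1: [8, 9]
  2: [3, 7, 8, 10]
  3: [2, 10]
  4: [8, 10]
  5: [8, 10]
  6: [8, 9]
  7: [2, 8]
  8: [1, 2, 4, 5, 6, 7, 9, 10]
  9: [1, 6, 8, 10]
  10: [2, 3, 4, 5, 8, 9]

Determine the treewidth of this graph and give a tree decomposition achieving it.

Treewidth 2.
Bags: B1 = {8, 9, 10}  B2 = {2, 8, 10}  B3 = {2, 7, 8}  B4 = {6, 8, 9}  B5 = {4, 8, 10}  B6 = {2, 3, 10}  B7 = {5, 8, 10}  B8 = {1, 8, 9}
Tree: B1–B2, B2–B3, B1–B4, B2–B5, B2–B6, B5–B7, B1–B8

The largest bag has 3 vertices, giving width 2; this decomposition certifies tw(G) ≤ 2. Conversely, {1, 8, 9} is a clique of size 3, and the vertices of any clique must share a bag in every tree decomposition; so some bag has ≥ 3 vertices and tw(G) ≥ 2. Combining the bounds, tw(G) = 2.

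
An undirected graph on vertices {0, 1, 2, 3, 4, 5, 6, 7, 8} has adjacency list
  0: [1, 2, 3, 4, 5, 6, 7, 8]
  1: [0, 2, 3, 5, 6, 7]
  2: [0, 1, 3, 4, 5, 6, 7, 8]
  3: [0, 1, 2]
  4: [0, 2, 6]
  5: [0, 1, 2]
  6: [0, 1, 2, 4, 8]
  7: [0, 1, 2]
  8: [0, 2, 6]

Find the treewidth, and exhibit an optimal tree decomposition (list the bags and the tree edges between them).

Treewidth 3.
One such decomposition:
Bags: B1 = {0, 2, 6, 8}  B2 = {0, 1, 2, 6}  B3 = {0, 2, 4, 6}  B4 = {0, 1, 2, 5}  B5 = {0, 1, 2, 3}  B6 = {0, 1, 2, 7}
Tree: B1–B2, B2–B3, B2–B4, B4–B5, B4–B6

Each bag holds 4 vertices, so the decomposition has width 3, which upper-bounds the treewidth. Conversely, {0, 2, 6, 8} is a clique of size 4, and the vertices of any clique must share a bag in every tree decomposition; so some bag has ≥ 4 vertices and tw(G) ≥ 3. Hence tw(G) = 3 exactly.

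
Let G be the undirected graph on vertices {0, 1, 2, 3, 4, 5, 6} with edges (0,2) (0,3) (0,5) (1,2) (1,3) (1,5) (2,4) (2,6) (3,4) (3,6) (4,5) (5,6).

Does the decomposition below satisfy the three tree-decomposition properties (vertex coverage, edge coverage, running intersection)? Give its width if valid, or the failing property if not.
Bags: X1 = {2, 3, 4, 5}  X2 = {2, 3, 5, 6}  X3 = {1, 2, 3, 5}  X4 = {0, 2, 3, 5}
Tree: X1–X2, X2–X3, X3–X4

Yes; width 3.

Every vertex of G appears in some bag (union = {0, 1, 2, 3, 4, 5, 6}); every edge is covered by a bag; and for each vertex v the set of bags containing v is connected in the bag tree. The decomposition is therefore valid. The largest bag has 4 vertices, so the width is 3.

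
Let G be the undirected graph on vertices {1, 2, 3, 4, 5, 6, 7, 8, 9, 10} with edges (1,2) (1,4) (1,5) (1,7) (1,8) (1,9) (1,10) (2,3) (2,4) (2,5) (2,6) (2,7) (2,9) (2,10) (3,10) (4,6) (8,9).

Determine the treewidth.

A width-2 tree decomposition is:
Bags: B1 = {1, 2, 10}  B2 = {1, 2, 9}  B3 = {1, 2, 7}  B4 = {2, 3, 10}  B5 = {1, 2, 4}  B6 = {1, 8, 9}  B7 = {1, 2, 5}  B8 = {2, 4, 6}
Tree: B1–B2, B1–B3, B1–B4, B1–B5, B2–B6, B5–B7, B5–B8
The largest bag has 3 vertices, giving width 2; this decomposition certifies tw(G) ≤ 2. For the lower bound, the 3 vertices {1, 8, 9} are pairwise adjacent, and any tree decomposition puts a clique entirely inside one bag — forcing width ≥ 2. The upper and lower bounds meet at 2, so that is the treewidth.

2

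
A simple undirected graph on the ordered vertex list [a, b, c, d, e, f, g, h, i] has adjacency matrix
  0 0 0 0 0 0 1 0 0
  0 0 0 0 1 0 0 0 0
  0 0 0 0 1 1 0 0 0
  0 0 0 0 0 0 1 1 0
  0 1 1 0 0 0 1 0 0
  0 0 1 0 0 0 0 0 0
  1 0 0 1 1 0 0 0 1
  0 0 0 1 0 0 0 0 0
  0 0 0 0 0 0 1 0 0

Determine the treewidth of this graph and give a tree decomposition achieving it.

Treewidth 1.
One such decomposition:
Bags: B1 = {d, g}  B2 = {e, g}  B3 = {d, h}  B4 = {c, e}  B5 = {g, i}  B6 = {b, e}  B7 = {a, g}  B8 = {c, f}
Tree: B1–B2, B1–B3, B2–B4, B2–B5, B4–B6, B5–B7, B4–B8

Each bag holds 2 vertices, so the decomposition has width 1, which upper-bounds the treewidth. Since G has at least one edge (e.g. g–d), it is not an edgeless graph, so tw(G) ≥ 1. Therefore the treewidth is 1.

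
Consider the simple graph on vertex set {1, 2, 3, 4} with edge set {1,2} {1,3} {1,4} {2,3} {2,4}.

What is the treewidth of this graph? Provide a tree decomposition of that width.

Treewidth 2.
One optimal decomposition is:
Bags: B1 = {1, 2, 3}  B2 = {1, 2, 4}
Tree: B1–B2

The largest bag has 3 vertices, giving width 2; this decomposition certifies tw(G) ≤ 2. On the other hand G contains the 3-clique {1, 2, 3}. A clique must lie in a single bag of any decomposition, so no decomposition can have width below 2. The upper and lower bounds meet at 2, so that is the treewidth.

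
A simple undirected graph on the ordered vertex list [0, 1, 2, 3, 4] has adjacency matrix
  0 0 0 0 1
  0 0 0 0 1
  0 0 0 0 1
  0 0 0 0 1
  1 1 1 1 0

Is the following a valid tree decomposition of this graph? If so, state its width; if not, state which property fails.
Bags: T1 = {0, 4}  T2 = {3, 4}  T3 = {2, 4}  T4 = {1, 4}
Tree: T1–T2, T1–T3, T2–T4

Yes; width 1.

Vertex coverage: the bags together contain {0, 1, 2, 3, 4}, the full vertex set. Edge coverage: each edge of G has both endpoints in at least one bag. Running intersection: for every vertex, the bags containing it form a connected subtree. All three properties hold, so this is a valid tree decomposition of width max|bag| − 1 = 1, and hence tw(G) ≤ 1.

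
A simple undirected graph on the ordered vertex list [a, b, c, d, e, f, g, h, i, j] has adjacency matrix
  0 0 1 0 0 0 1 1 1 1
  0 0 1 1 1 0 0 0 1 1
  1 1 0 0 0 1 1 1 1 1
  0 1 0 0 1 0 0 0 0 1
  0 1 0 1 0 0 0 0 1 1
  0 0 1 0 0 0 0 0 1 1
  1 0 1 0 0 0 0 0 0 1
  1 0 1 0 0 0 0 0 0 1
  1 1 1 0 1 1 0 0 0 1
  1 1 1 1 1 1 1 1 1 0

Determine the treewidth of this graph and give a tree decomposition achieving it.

The largest bag has 4 vertices, giving width 3; this decomposition certifies tw(G) ≤ 3. Conversely, {b, d, e, j} is a clique of size 4, and the vertices of any clique must share a bag in every tree decomposition; so some bag has ≥ 4 vertices and tw(G) ≥ 3. Combining the bounds, tw(G) = 3.

Treewidth 3.
Bags: B1 = {b, c, i, j}  B2 = {c, f, i, j}  B3 = {b, e, i, j}  B4 = {b, d, e, j}  B5 = {a, c, i, j}  B6 = {a, c, g, j}  B7 = {a, c, h, j}
Tree: B1–B2, B1–B3, B3–B4, B2–B5, B5–B6, B5–B7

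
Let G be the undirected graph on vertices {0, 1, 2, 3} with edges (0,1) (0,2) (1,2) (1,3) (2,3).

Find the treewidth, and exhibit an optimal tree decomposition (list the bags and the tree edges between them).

The largest bag has 3 vertices, giving width 2; this decomposition certifies tw(G) ≤ 2. For the lower bound, the 3 vertices {0, 1, 2} are pairwise adjacent, and any tree decomposition puts a clique entirely inside one bag — forcing width ≥ 2. Therefore the treewidth is 2.

Treewidth 2.
Bags: B1 = {1, 2, 3}  B2 = {0, 1, 2}
Tree: B1–B2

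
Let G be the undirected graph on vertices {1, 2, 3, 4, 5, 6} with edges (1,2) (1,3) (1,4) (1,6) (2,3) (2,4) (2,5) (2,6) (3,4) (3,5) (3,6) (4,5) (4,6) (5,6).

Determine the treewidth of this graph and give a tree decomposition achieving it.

The largest bag has 5 vertices, giving width 4; this decomposition certifies tw(G) ≤ 4. For the lower bound, the 5 vertices {1, 2, 3, 4, 6} are pairwise adjacent, and any tree decomposition puts a clique entirely inside one bag — forcing width ≥ 4. The upper and lower bounds meet at 4, so that is the treewidth.

Treewidth 4.
One optimal decomposition is:
Bags: B1 = {1, 2, 3, 4, 6}  B2 = {2, 3, 4, 5, 6}
Tree: B1–B2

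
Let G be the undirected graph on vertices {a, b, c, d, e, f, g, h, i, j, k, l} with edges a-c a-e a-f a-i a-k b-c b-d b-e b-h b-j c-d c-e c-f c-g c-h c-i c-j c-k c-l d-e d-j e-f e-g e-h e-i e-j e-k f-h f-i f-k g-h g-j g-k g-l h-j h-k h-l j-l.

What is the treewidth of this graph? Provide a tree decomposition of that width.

Treewidth 4.
Bags: B1 = {c, e, g, h, k}  B2 = {c, e, g, h, j}  B3 = {b, c, e, h, j}  B4 = {c, g, h, j, l}  B5 = {c, e, f, h, k}  B6 = {a, c, e, f, k}  B7 = {b, c, d, e, j}  B8 = {a, c, e, f, i}
Tree: B1–B2, B2–B3, B2–B4, B1–B5, B5–B6, B3–B7, B6–B8

The largest bag has 5 vertices, giving width 4; this decomposition certifies tw(G) ≤ 4. Conversely, {b, c, d, e, j} is a clique of size 5, and the vertices of any clique must share a bag in every tree decomposition; so some bag has ≥ 5 vertices and tw(G) ≥ 4. Combining the bounds, tw(G) = 4.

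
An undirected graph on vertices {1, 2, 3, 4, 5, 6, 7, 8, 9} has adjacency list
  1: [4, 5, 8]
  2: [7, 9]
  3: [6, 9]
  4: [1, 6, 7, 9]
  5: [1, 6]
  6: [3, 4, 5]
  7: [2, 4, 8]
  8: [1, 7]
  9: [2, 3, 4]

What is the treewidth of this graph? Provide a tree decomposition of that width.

The largest bag has 4 vertices, giving width 3; this decomposition certifies tw(G) ≤ 3. For the lower bound: the 4 vertex sets {2,7,8}, {9}, {4}, {1,3,5,6} are disjoint, each induces a connected subgraph, and every pair is joined by at least one edge of G. Contracting each set to a single vertex therefore yields K_{4} as a minor, and since treewidth is minor-monotone, tw(G) ≥ tw(K_{4}) = 3. The upper and lower bounds meet at 3, so that is the treewidth.

Treewidth 3.
One optimal decomposition is:
Bags: B1 = {2, 7, 8, 9}  B2 = {4, 7, 8, 9}  B3 = {1, 4, 8, 9}  B4 = {1, 3, 4, 9}  B5 = {1, 3, 4, 6}  B6 = {1, 3, 5, 6}
Tree: B1–B2, B2–B3, B3–B4, B4–B5, B5–B6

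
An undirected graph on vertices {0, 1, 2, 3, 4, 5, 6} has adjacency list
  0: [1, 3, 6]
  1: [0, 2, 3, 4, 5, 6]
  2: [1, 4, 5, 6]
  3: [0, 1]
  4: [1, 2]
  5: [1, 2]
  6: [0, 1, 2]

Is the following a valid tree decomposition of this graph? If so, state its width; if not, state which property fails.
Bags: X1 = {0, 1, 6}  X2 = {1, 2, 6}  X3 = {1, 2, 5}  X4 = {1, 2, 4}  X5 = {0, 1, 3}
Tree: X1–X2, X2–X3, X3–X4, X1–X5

Yes; width 2.

Every vertex of G appears in some bag (union = {0, 1, 2, 3, 4, 5, 6}); every edge is covered by a bag; and for each vertex v the set of bags containing v is connected in the bag tree. The decomposition is therefore valid. The largest bag has 3 vertices, so the width is 2.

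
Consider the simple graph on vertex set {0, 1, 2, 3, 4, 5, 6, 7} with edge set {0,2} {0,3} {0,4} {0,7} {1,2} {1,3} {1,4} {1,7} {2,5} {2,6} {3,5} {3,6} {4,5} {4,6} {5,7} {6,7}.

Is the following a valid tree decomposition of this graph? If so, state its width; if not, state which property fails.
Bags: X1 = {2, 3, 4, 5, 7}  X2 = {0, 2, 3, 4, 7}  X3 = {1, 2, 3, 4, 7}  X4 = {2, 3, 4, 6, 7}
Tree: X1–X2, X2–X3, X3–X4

Checking the three conditions: (i) the bags cover all of {0, 1, 2, 3, 4, 5, 6, 7}; (ii) for each edge, some bag contains both endpoints; (iii) the bags containing any fixed vertex form a subtree. All hold, so the decomposition is valid with width 5 − 1 = 4.

Yes; width 4.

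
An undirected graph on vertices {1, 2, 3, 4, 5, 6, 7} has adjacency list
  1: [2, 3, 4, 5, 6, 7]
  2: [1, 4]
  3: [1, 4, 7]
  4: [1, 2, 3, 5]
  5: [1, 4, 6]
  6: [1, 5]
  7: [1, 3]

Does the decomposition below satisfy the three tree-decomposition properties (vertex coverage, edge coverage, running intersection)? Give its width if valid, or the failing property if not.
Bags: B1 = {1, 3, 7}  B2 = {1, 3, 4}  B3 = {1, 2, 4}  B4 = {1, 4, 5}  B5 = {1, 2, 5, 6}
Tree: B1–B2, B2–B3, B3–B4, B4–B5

No — bags containing vertex 2 are not connected in the tree.

A tree decomposition must satisfy three properties: every vertex lies in some bag; for every edge, both endpoints lie together in some bag; and for every vertex, the bags containing it form a connected subtree. Here bags containing vertex 2 are not connected in the tree, so the decomposition is invalid.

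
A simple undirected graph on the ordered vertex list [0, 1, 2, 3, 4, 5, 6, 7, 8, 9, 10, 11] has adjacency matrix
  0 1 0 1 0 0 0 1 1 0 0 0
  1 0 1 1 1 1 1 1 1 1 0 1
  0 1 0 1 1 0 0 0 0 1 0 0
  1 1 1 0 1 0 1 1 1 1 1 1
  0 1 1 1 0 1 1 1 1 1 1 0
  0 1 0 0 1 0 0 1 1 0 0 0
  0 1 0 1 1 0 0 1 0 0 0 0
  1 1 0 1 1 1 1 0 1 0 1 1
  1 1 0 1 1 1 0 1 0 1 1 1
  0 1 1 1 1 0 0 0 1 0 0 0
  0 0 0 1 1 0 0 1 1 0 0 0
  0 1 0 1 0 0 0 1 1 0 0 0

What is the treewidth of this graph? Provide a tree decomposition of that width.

The largest bag has 5 vertices, giving width 4; this decomposition certifies tw(G) ≤ 4. For the lower bound, the 5 vertices {0, 1, 3, 7, 8} are pairwise adjacent, and any tree decomposition puts a clique entirely inside one bag — forcing width ≥ 4. Therefore the treewidth is 4.

Treewidth 4.
Bags: B1 = {1, 3, 4, 7, 8}  B2 = {0, 1, 3, 7, 8}  B3 = {1, 3, 7, 8, 11}  B4 = {1, 3, 4, 6, 7}  B5 = {1, 3, 4, 8, 9}  B6 = {1, 4, 5, 7, 8}  B7 = {3, 4, 7, 8, 10}  B8 = {1, 2, 3, 4, 9}
Tree: B1–B2, B2–B3, B1–B4, B1–B5, B1–B6, B1–B7, B5–B8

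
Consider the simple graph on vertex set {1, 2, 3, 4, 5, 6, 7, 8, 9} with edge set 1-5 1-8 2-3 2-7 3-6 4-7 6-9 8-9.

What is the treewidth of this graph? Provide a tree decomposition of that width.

Each bag holds 2 vertices, so the decomposition has width 1, which upper-bounds the treewidth. G has an edge, so its treewidth is at least 1. The upper and lower bounds meet at 1, so that is the treewidth.

Treewidth 1.
Bags: B1 = {4, 7}  B2 = {2, 7}  B3 = {2, 3}  B4 = {3, 6}  B5 = {6, 9}  B6 = {8, 9}  B7 = {1, 8}  B8 = {1, 5}
Tree: B1–B2, B2–B3, B3–B4, B4–B5, B5–B6, B6–B7, B7–B8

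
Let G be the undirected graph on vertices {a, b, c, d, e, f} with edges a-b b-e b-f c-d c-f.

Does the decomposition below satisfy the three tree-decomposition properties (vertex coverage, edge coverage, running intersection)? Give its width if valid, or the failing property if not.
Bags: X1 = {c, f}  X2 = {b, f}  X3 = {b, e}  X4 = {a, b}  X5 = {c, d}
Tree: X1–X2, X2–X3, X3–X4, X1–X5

Yes; width 1.

Vertex coverage: the bags together contain {a, b, c, d, e, f}, the full vertex set. Edge coverage: each edge of G has both endpoints in at least one bag. Running intersection: for every vertex, the bags containing it form a connected subtree. All three properties hold, so this is a valid tree decomposition of width max|bag| − 1 = 1, and hence tw(G) ≤ 1.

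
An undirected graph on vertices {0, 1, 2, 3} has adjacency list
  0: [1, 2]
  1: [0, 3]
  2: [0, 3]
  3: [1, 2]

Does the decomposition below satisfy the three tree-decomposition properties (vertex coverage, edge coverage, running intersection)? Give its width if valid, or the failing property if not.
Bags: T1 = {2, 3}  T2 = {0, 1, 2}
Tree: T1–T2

A tree decomposition must satisfy three properties: every vertex lies in some bag; for every edge, both endpoints lie together in some bag; and for every vertex, the bags containing it form a connected subtree. Here edge (1,3) lies in no bag, so the decomposition is invalid.

No — edge (1,3) lies in no bag.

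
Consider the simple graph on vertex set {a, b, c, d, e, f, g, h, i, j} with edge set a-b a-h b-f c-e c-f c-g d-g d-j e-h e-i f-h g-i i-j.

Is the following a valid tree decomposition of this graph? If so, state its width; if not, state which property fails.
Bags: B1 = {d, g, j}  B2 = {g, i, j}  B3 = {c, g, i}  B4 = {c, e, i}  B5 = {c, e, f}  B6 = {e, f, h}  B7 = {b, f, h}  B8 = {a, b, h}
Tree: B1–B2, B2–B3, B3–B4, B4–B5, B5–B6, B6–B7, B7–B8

Yes; width 2.

Every vertex of G appears in some bag (union = {a, b, c, d, e, f, g, h, i, j}); every edge is covered by a bag; and for each vertex v the set of bags containing v is connected in the bag tree. The decomposition is therefore valid. The largest bag has 3 vertices, so the width is 2.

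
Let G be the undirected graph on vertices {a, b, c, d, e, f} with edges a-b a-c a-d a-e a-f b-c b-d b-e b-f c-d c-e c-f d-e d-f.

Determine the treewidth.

A width-4 tree decomposition is:
Bags: B1 = {a, b, c, d, e}  B2 = {a, b, c, d, f}
Tree: B1–B2
The largest bag has 5 vertices, giving width 4; this decomposition certifies tw(G) ≤ 4. For the lower bound, the 5 vertices {a, b, c, d, e} are pairwise adjacent, and any tree decomposition puts a clique entirely inside one bag — forcing width ≥ 4. Therefore the treewidth is 4.

4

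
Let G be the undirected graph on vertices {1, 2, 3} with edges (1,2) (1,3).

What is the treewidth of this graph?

1

A width-1 tree decomposition is:
Bags: B1 = {1, 3}  B2 = {1, 2}
Tree: B1–B2
Each bag holds 2 vertices, so the decomposition has width 1, which upper-bounds the treewidth. Since G has at least one edge (e.g. 1–3), it is not an edgeless graph, so tw(G) ≥ 1. The upper and lower bounds meet at 1, so that is the treewidth.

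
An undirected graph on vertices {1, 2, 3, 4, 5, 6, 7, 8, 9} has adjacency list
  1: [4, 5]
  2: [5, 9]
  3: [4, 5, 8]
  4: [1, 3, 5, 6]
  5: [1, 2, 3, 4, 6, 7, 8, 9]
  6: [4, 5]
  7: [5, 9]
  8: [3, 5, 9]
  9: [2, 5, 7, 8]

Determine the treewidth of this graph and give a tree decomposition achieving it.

Treewidth 2.
One optimal decomposition is:
Bags: B1 = {3, 5, 8}  B2 = {3, 4, 5}  B3 = {5, 8, 9}  B4 = {5, 7, 9}  B5 = {4, 5, 6}  B6 = {2, 5, 9}  B7 = {1, 4, 5}
Tree: B1–B2, B1–B3, B3–B4, B2–B5, B3–B6, B5–B7

Each bag holds 3 vertices, so the decomposition has width 2, which upper-bounds the treewidth. For the lower bound, the 3 vertices {2, 5, 9} are pairwise adjacent, and any tree decomposition puts a clique entirely inside one bag — forcing width ≥ 2. Therefore the treewidth is 2.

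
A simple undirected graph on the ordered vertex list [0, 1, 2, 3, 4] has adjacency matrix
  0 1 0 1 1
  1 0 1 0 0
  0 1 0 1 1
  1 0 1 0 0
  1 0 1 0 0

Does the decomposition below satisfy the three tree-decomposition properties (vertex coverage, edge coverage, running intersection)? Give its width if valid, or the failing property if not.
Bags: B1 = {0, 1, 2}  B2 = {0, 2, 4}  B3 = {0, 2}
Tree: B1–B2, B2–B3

No — vertex 3 appears in no bag.

A tree decomposition must satisfy three properties: every vertex lies in some bag; for every edge, both endpoints lie together in some bag; and for every vertex, the bags containing it form a connected subtree. Here vertex 3 appears in no bag, so the decomposition is invalid.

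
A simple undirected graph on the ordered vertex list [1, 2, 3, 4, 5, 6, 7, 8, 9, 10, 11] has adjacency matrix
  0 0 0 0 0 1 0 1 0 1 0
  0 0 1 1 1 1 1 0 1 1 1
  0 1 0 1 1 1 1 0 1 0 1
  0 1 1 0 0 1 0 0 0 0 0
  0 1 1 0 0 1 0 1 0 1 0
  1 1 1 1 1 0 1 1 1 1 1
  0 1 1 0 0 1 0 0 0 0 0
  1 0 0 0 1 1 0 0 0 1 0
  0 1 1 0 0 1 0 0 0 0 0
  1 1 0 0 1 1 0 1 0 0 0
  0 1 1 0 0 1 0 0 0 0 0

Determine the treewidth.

A width-3 tree decomposition is:
Bags: B1 = {2, 3, 6, 9}  B2 = {2, 3, 6, 11}  B3 = {2, 3, 6, 7}  B4 = {2, 3, 5, 6}  B5 = {2, 3, 4, 6}  B6 = {2, 5, 6, 10}  B7 = {5, 6, 8, 10}  B8 = {1, 6, 8, 10}
Tree: B1–B2, B2–B3, B3–B4, B4–B5, B4–B6, B6–B7, B7–B8
Each bag holds 4 vertices, so the decomposition has width 3, which upper-bounds the treewidth. On the other hand G contains the 4-clique {1, 6, 8, 10}. A clique must lie in a single bag of any decomposition, so no decomposition can have width below 3. Therefore the treewidth is 3.

3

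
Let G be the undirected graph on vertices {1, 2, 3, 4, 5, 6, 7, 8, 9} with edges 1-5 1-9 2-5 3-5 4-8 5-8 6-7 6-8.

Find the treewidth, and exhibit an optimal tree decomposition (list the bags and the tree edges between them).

Every bag has size at most 2, so the width is 2 − 1 = 1 and tw(G) ≤ 1. G has an edge, so its treewidth is at least 1. The upper and lower bounds meet at 1, so that is the treewidth.

Treewidth 1.
Bags: B1 = {1, 9}  B2 = {1, 5}  B3 = {3, 5}  B4 = {2, 5}  B5 = {5, 8}  B6 = {4, 8}  B7 = {6, 8}  B8 = {6, 7}
Tree: B1–B2, B2–B3, B3–B4, B4–B5, B5–B6, B6–B7, B7–B8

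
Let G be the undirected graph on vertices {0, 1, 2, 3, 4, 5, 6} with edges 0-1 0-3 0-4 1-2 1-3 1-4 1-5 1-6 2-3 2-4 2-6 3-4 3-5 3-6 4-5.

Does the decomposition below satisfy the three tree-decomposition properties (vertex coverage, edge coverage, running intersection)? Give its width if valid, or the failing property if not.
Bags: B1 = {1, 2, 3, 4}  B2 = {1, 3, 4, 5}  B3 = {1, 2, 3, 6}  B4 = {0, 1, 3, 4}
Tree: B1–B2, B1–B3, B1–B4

Every vertex of G appears in some bag (union = {0, 1, 2, 3, 4, 5, 6}); every edge is covered by a bag; and for each vertex v the set of bags containing v is connected in the bag tree. The decomposition is therefore valid. The largest bag has 4 vertices, so the width is 3.

Yes; width 3.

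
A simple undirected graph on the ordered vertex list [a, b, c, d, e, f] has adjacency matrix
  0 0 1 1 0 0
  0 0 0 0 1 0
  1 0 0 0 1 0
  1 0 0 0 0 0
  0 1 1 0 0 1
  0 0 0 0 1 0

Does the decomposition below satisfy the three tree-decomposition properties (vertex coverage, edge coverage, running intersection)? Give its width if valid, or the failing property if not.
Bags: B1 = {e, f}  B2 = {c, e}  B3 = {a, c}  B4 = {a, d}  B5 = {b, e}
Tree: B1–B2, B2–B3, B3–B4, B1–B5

Yes; width 1.

Every vertex of G appears in some bag (union = {a, b, c, d, e, f}); every edge is covered by a bag; and for each vertex v the set of bags containing v is connected in the bag tree. The decomposition is therefore valid. The largest bag has 2 vertices, so the width is 1.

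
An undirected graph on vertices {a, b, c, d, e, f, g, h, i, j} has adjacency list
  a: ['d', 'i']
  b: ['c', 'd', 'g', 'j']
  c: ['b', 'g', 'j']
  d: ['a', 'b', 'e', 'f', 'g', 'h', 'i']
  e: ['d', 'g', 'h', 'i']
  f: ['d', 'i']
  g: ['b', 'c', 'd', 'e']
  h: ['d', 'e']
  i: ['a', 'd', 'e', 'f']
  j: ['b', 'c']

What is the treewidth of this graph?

A width-2 tree decomposition is:
Bags: B1 = {d, e, i}  B2 = {d, e, h}  B3 = {d, e, g}  B4 = {b, d, g}  B5 = {a, d, i}  B6 = {d, f, i}  B7 = {b, c, g}  B8 = {b, c, j}
Tree: B1–B2, B1–B3, B3–B4, B1–B5, B5–B6, B4–B7, B7–B8
Every bag has size at most 3, so the width is 3 − 1 = 2 and tw(G) ≤ 2. On the other hand G contains the 3-clique {d, e, g}. A clique must lie in a single bag of any decomposition, so no decomposition can have width below 2. Therefore the treewidth is 2.

2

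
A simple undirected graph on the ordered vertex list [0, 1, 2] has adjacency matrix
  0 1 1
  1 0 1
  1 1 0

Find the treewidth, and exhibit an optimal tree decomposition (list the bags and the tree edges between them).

Treewidth 2.
Bags: B1 = {0, 1, 2}
Tree: (single bag)

A single bag containing all 3 vertices is trivially a valid decomposition of width 2. Conversely, {0, 1, 2} is a clique of size 3, and the vertices of any clique must share a bag in every tree decomposition; so some bag has ≥ 3 vertices and tw(G) ≥ 2. Therefore the treewidth is 2.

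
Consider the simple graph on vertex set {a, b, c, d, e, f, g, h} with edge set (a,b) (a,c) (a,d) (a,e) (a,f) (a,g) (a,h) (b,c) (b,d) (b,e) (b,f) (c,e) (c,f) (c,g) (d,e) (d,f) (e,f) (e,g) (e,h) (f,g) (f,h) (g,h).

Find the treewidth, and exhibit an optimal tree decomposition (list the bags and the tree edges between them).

Treewidth 4.
Bags: B1 = {a, c, e, f, g}  B2 = {a, b, c, e, f}  B3 = {a, e, f, g, h}  B4 = {a, b, d, e, f}
Tree: B1–B2, B1–B3, B2–B4

Each bag holds 5 vertices, so the decomposition has width 4, which upper-bounds the treewidth. For the lower bound, the 5 vertices {a, b, d, e, f} are pairwise adjacent, and any tree decomposition puts a clique entirely inside one bag — forcing width ≥ 4. The upper and lower bounds meet at 4, so that is the treewidth.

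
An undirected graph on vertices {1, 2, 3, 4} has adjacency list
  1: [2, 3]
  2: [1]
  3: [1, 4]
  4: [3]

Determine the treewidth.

1

A width-1 tree decomposition is:
Bags: B1 = {1, 2}  B2 = {1, 3}  B3 = {3, 4}
Tree: B1–B2, B2–B3
Every bag has size at most 2, so the width is 2 − 1 = 1 and tw(G) ≤ 1. Any graph with an edge has treewidth ≥ 1, and G has the edge 1–2. The upper and lower bounds meet at 1, so that is the treewidth.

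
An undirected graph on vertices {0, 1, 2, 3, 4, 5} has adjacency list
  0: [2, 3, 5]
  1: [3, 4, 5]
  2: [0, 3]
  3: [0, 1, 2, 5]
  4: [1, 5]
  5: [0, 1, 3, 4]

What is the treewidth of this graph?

A width-2 tree decomposition is:
Bags: B1 = {0, 3, 5}  B2 = {1, 3, 5}  B3 = {1, 4, 5}  B4 = {0, 2, 3}
Tree: B1–B2, B2–B3, B1–B4
Each bag holds 3 vertices, so the decomposition has width 2, which upper-bounds the treewidth. For the lower bound, the 3 vertices {0, 2, 3} are pairwise adjacent, and any tree decomposition puts a clique entirely inside one bag — forcing width ≥ 2. The upper and lower bounds meet at 2, so that is the treewidth.

2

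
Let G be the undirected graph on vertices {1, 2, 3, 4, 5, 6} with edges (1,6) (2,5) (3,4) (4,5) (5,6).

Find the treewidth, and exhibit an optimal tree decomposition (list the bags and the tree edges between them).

Treewidth 1.
Bags: B1 = {5, 6}  B2 = {1, 6}  B3 = {4, 5}  B4 = {3, 4}  B5 = {2, 5}
Tree: B1–B2, B1–B3, B3–B4, B1–B5

Every bag has size at most 2, so the width is 2 − 1 = 1 and tw(G) ≤ 1. G has an edge, so its treewidth is at least 1. Hence tw(G) = 1 exactly.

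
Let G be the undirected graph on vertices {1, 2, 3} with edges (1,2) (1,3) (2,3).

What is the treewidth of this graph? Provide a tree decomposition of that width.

With just one bag of size 3, the width is 3 − 1 = 2, so tw(G) ≤ 2. For the lower bound, the 3 vertices {1, 2, 3} are pairwise adjacent, and any tree decomposition puts a clique entirely inside one bag — forcing width ≥ 2. Hence tw(G) = 2 exactly.

Treewidth 2.
One optimal decomposition is:
Bags: B1 = {1, 2, 3}
Tree: (single bag)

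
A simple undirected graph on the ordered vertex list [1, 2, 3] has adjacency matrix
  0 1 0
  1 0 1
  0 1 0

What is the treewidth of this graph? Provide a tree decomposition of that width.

Treewidth 1.
One such decomposition:
Bags: B1 = {2, 3}  B2 = {1, 2}
Tree: B1–B2

Each bag holds 2 vertices, so the decomposition has width 1, which upper-bounds the treewidth. Since G has at least one edge (e.g. 3–2), it is not an edgeless graph, so tw(G) ≥ 1. Hence tw(G) = 1 exactly.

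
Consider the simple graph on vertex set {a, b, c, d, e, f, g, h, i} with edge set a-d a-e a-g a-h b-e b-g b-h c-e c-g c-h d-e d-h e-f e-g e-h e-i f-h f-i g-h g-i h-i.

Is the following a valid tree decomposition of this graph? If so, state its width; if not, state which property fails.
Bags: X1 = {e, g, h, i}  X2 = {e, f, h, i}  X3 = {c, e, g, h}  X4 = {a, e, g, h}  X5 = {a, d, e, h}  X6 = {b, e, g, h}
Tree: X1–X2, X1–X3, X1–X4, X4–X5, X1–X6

Yes; width 3.

Every vertex of G appears in some bag (union = {a, b, c, d, e, f, g, h, i}); every edge is covered by a bag; and for each vertex v the set of bags containing v is connected in the bag tree. The decomposition is therefore valid. The largest bag has 4 vertices, so the width is 3.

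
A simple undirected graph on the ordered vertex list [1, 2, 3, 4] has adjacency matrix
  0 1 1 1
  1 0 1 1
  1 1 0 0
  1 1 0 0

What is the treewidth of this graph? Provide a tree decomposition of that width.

Every bag has size at most 3, so the width is 3 − 1 = 2 and tw(G) ≤ 2. On the other hand G contains the 3-clique {1, 2, 3}. A clique must lie in a single bag of any decomposition, so no decomposition can have width below 2. Therefore the treewidth is 2.

Treewidth 2.
One such decomposition:
Bags: B1 = {1, 2, 3}  B2 = {1, 2, 4}
Tree: B1–B2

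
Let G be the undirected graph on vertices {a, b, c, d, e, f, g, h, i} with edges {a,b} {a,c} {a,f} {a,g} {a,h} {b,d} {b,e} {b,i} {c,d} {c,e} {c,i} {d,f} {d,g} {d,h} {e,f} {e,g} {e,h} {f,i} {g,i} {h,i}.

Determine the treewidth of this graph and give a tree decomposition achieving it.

Each bag holds 5 vertices, so the decomposition has width 4, which upper-bounds the treewidth. For the lower bound: the 5 vertex sets {c,d}, {e,f}, {b,i}, {a}, {h} are disjoint, each induces a connected subgraph, and every pair is joined by at least one edge of G. Contracting each set to a single vertex therefore yields K_{5} as a minor, and since treewidth is minor-monotone, tw(G) ≥ tw(K_{5}) = 4. Hence tw(G) = 4 exactly.

Treewidth 4.
One such decomposition:
Bags: B1 = {a, c, d, e, i}  B2 = {a, d, e, f, i}  B3 = {a, b, d, e, i}  B4 = {a, d, e, h, i}  B5 = {a, d, e, g, i}
Tree: B1–B2, B2–B3, B3–B4, B4–B5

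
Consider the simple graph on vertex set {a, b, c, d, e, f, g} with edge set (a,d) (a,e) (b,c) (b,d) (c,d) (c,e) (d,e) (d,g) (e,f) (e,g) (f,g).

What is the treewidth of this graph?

2

A width-2 tree decomposition is:
Bags: B1 = {b, c, d}  B2 = {c, d, e}  B3 = {d, e, g}  B4 = {e, f, g}  B5 = {a, d, e}
Tree: B1–B2, B2–B3, B3–B4, B2–B5
The largest bag has 3 vertices, giving width 2; this decomposition certifies tw(G) ≤ 2. Conversely, {d, e, g} is a clique of size 3, and the vertices of any clique must share a bag in every tree decomposition; so some bag has ≥ 3 vertices and tw(G) ≥ 2. Therefore the treewidth is 2.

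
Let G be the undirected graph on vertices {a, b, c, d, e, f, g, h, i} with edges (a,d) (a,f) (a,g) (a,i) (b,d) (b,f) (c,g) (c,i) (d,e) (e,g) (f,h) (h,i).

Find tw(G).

A width-3 tree decomposition is:
Bags: B1 = {b, d, f, h}  B2 = {a, d, f, h}  B3 = {a, d, h, i}  B4 = {a, d, e, i}  B5 = {a, e, g, i}  B6 = {c, e, g, i}
Tree: B1–B2, B2–B3, B3–B4, B4–B5, B5–B6
Every bag has size at most 4, so the width is 4 − 1 = 3 and tw(G) ≤ 3. For the lower bound: the 4 vertex sets {b,f,h}, {d}, {a}, {c,e,g,i} are disjoint, each induces a connected subgraph, and every pair is joined by at least one edge of G. Contracting each set to a single vertex therefore yields K_{4} as a minor, and since treewidth is minor-monotone, tw(G) ≥ tw(K_{4}) = 3. Hence tw(G) = 3 exactly.

3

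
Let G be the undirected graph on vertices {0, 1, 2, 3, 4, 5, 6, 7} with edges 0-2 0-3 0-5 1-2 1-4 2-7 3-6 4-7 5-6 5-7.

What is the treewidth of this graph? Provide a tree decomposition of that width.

Each bag holds 3 vertices, so the decomposition has width 2, which upper-bounds the treewidth. The edges 4–1–2–7–4 form a cycle, so G is not a tree and its treewidth is at least 2. Therefore the treewidth is 2.

Treewidth 2.
One optimal decomposition is:
Bags: B1 = {1, 4, 7}  B2 = {1, 2, 7}  B3 = {2, 5, 7}  B4 = {0, 2, 5}  B5 = {0, 5, 6}  B6 = {0, 3, 6}
Tree: B1–B2, B2–B3, B3–B4, B4–B5, B5–B6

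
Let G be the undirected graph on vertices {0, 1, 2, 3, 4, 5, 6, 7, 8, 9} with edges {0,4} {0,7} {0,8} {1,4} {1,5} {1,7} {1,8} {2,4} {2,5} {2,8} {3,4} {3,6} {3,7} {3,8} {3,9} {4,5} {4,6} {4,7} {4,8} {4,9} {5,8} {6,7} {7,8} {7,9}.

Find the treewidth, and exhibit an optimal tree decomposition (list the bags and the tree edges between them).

Treewidth 3.
One such decomposition:
Bags: B1 = {1, 4, 7, 8}  B2 = {3, 4, 7, 8}  B3 = {3, 4, 6, 7}  B4 = {1, 4, 5, 8}  B5 = {0, 4, 7, 8}  B6 = {2, 4, 5, 8}  B7 = {3, 4, 7, 9}
Tree: B1–B2, B2–B3, B1–B4, B2–B5, B4–B6, B3–B7

The largest bag has 4 vertices, giving width 3; this decomposition certifies tw(G) ≤ 3. For the lower bound, the 4 vertices {2, 4, 5, 8} are pairwise adjacent, and any tree decomposition puts a clique entirely inside one bag — forcing width ≥ 3. Hence tw(G) = 3 exactly.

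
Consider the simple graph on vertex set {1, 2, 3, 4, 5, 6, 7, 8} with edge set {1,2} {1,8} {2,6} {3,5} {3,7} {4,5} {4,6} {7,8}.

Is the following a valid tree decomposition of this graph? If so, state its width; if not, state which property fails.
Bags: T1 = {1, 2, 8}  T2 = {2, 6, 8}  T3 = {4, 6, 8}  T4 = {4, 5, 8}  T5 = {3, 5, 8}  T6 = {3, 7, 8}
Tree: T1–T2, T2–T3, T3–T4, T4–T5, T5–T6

Vertex coverage: the bags together contain {1, 2, 3, 4, 5, 6, 7, 8}, the full vertex set. Edge coverage: each edge of G has both endpoints in at least one bag. Running intersection: for every vertex, the bags containing it form a connected subtree. All three properties hold, so this is a valid tree decomposition of width max|bag| − 1 = 2, and hence tw(G) ≤ 2.

Yes; width 2.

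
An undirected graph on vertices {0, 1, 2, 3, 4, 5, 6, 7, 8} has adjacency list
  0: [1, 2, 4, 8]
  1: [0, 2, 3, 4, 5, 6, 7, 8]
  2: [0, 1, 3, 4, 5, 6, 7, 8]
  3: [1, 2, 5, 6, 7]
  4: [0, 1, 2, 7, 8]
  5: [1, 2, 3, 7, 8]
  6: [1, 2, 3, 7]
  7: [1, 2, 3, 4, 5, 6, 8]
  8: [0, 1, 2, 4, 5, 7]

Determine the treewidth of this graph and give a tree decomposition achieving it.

Treewidth 4.
Bags: B1 = {1, 2, 3, 5, 7}  B2 = {1, 2, 5, 7, 8}  B3 = {1, 2, 4, 7, 8}  B4 = {1, 2, 3, 6, 7}  B5 = {0, 1, 2, 4, 8}
Tree: B1–B2, B2–B3, B1–B4, B3–B5

Each bag holds 5 vertices, so the decomposition has width 4, which upper-bounds the treewidth. On the other hand G contains the 5-clique {0, 1, 2, 4, 8}. A clique must lie in a single bag of any decomposition, so no decomposition can have width below 4. Hence tw(G) = 4 exactly.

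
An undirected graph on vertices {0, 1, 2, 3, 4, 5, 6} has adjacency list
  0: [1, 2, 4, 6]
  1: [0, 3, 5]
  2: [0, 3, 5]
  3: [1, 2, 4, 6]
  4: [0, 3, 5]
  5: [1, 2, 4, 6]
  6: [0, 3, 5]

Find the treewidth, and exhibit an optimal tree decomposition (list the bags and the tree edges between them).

Treewidth 3.
One such decomposition:
Bags: B1 = {0, 3, 4, 5}  B2 = {0, 3, 5, 6}  B3 = {0, 1, 3, 5}  B4 = {0, 2, 3, 5}
Tree: B1–B2, B2–B3, B3–B4

The largest bag has 4 vertices, giving width 3; this decomposition certifies tw(G) ≤ 3. For the lower bound: the 4 vertex sets {0,4}, {3,6}, {5}, {1} are disjoint, each induces a connected subgraph, and every pair is joined by at least one edge of G. Contracting each set to a single vertex therefore yields K_{4} as a minor, and since treewidth is minor-monotone, tw(G) ≥ tw(K_{4}) = 3. Combining the bounds, tw(G) = 3.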